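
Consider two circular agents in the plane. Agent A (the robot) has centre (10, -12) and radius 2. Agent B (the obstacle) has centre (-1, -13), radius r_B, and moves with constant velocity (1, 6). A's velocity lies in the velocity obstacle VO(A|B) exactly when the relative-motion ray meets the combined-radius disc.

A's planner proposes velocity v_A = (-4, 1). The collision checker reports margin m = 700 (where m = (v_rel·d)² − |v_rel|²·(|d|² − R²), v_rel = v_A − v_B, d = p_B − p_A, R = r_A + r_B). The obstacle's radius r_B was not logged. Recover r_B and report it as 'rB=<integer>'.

m = 700
d = (-11, -1);  v_rel = (-5, -5),  |v_rel|² = 50
v_rel×d = (-5)·(-1) − (-5)·(-11) = -50
since m = R²·50 − (-50)²:  R² = (2500 + 700) / 50 = 64
R = √64 = 8  ⇒  r_B = 8 − 2 = 6

rB=6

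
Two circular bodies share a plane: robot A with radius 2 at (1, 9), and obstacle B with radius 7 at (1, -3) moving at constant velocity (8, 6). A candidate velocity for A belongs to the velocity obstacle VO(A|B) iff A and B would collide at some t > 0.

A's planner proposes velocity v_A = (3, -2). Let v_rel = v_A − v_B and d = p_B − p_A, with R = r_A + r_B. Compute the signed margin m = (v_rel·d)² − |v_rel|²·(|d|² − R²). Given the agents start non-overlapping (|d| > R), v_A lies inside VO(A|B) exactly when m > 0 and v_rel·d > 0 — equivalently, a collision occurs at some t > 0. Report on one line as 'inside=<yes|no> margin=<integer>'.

d = (0, -12),  |d|² = 144;  R = 2+7 = 9,  c = 144−9² = 63
v_rel = (-5, -8),  |v_rel|² = 89;  v_rel·d = (-5)·(0) + (-8)·(-12) = 96
89·t² − 192·t + 63 = 0  ⇒  m = 96² − 89·63 = 3609
m = 3609 > 0,  v_rel·d = 96 > 0  ⇒  inside

inside=yes margin=3609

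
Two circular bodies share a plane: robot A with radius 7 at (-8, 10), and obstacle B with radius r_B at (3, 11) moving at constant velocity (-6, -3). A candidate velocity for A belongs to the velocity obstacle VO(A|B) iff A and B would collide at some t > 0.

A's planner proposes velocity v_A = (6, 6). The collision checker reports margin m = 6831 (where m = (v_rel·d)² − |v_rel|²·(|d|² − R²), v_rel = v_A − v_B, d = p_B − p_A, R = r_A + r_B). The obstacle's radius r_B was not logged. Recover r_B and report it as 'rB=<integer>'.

m = 6831
d = (11, 1);  v_rel = (12, 9),  |v_rel|² = 225
v_rel×d = (12)·(1) − (9)·(11) = -87
since m = R²·225 − (-87)²:  R² = (7569 + 6831) / 225 = 64
R = √64 = 8  ⇒  r_B = 8 − 7 = 1

rB=1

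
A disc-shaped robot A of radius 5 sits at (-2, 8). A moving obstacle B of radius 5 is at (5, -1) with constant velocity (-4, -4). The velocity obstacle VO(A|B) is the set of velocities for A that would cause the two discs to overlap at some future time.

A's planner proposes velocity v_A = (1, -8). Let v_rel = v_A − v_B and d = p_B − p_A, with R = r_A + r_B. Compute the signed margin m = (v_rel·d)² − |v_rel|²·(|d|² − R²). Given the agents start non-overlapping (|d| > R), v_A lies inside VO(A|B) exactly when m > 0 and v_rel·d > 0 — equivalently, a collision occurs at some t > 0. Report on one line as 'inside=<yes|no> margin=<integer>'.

d = (7, -9),  |d|² = 130;  R = 5+5 = 10,  c = 130−10² = 30
v_rel = (5, -4),  |v_rel|² = 41;  v_rel·d = (5)·(7) + (-4)·(-9) = 71
41·t² − 142·t + 30 = 0  ⇒  m = 71² − 41·30 = 3811
m = 3811 > 0,  v_rel·d = 71 > 0  ⇒  inside

inside=yes margin=3811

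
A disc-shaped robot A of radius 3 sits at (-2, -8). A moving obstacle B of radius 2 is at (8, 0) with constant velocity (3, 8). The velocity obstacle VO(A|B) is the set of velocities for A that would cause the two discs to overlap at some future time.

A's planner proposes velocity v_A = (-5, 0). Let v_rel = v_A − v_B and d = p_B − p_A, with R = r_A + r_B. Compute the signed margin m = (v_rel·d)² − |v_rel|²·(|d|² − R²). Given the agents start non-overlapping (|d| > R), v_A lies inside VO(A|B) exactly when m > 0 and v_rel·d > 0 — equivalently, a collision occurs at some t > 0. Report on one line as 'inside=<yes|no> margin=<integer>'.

d = (10, 8),  |d|² = 164;  R = 3+2 = 5,  c = 164−5² = 139
v_rel = (-8, -8),  |v_rel|² = 128;  v_rel·d = (-8)·(10) + (-8)·(8) = -144
128·t² + 288·t + 139 = 0  ⇒  m = (-144)² − 128·139 = 2944
m = 2944 > 0,  v_rel·d = -144 < 0  ⇒  outside

inside=no margin=2944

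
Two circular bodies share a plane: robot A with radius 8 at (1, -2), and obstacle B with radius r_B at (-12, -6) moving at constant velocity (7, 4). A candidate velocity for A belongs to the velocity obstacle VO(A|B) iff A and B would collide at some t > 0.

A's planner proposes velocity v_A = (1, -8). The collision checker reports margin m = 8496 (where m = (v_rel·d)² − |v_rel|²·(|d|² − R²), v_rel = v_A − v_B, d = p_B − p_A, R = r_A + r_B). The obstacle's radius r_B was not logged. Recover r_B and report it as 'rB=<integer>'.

m = 8496
d = (-13, -4);  v_rel = (-6, -12),  |v_rel|² = 180
v_rel×d = (-6)·(-4) − (-12)·(-13) = -132
since m = R²·180 − (-132)²:  R² = (17424 + 8496) / 180 = 144
R = √144 = 12  ⇒  r_B = 12 − 8 = 4

rB=4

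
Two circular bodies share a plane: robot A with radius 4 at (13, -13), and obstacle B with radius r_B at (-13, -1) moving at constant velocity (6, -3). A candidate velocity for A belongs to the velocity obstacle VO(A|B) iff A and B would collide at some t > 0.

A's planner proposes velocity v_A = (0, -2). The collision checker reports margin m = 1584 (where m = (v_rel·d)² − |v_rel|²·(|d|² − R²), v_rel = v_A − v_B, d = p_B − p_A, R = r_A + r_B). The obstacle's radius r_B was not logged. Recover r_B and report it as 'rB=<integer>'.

m = 1584
d = (-26, 12);  v_rel = (-6, 1),  |v_rel|² = 37
v_rel×d = (-6)·(12) − (1)·(-26) = -46
since m = R²·37 − (-46)²:  R² = (2116 + 1584) / 37 = 100
R = √100 = 10  ⇒  r_B = 10 − 4 = 6

rB=6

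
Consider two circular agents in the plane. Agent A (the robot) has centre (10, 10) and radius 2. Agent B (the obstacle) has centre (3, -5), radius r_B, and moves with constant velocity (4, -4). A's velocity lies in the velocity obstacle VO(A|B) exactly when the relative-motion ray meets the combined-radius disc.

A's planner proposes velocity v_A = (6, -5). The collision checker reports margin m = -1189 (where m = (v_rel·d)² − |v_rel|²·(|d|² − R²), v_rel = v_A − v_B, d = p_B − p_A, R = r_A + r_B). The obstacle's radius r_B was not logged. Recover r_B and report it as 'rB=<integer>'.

m = -1189
d = (-7, -15);  v_rel = (2, -1),  |v_rel|² = 5
v_rel×d = (2)·(-15) − (-1)·(-7) = -37
since m = R²·5 − (-37)²:  R² = (1369 + -1189) / 5 = 36
R = √36 = 6  ⇒  r_B = 6 − 2 = 4

rB=4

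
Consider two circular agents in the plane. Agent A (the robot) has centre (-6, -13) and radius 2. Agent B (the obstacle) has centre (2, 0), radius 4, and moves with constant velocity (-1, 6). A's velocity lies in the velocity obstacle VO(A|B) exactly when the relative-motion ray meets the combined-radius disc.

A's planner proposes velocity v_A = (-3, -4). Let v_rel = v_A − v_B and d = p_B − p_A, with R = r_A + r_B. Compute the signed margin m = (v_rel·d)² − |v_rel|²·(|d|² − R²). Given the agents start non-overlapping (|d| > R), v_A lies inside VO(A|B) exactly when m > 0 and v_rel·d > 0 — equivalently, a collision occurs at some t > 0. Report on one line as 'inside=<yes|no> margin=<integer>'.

d = (8, 13),  |d|² = 233;  R = 2+4 = 6,  c = 233−6² = 197
v_rel = (-2, -10),  |v_rel|² = 104;  v_rel·d = (-2)·(8) + (-10)·(13) = -146
104·t² + 292·t + 197 = 0  ⇒  m = (-146)² − 104·197 = 828
m = 828 > 0,  v_rel·d = -146 < 0  ⇒  outside

inside=no margin=828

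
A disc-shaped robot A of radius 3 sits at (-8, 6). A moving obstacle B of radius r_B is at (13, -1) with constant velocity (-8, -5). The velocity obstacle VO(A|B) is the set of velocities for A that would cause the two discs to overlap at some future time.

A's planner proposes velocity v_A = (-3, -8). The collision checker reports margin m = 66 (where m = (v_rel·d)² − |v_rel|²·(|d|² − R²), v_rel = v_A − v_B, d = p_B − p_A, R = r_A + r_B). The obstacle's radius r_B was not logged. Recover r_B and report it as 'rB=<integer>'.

m = 66
d = (21, -7);  v_rel = (5, -3),  |v_rel|² = 34
v_rel×d = (5)·(-7) − (-3)·(21) = 28
since m = R²·34 − 28²:  R² = (784 + 66) / 34 = 25
R = √25 = 5  ⇒  r_B = 5 − 3 = 2

rB=2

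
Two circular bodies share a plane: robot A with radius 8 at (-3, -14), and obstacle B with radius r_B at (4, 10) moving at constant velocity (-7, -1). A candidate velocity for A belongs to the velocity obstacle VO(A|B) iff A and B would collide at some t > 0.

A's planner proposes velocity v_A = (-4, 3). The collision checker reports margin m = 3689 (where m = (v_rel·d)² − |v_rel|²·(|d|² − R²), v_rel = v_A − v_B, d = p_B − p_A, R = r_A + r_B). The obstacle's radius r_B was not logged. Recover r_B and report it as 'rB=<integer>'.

m = 3689
d = (7, 24);  v_rel = (3, 4),  |v_rel|² = 25
v_rel×d = (3)·(24) − (4)·(7) = 44
since m = R²·25 − 44²:  R² = (1936 + 3689) / 25 = 225
R = √225 = 15  ⇒  r_B = 15 − 8 = 7

rB=7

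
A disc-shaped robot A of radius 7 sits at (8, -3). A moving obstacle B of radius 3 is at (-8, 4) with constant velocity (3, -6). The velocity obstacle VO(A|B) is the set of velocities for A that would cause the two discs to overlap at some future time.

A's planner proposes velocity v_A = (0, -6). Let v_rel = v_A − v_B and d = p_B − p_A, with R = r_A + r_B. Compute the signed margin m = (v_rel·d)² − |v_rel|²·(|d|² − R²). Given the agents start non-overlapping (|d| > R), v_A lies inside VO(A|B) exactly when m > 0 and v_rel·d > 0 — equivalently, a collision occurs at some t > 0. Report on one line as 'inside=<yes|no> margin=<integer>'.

d = (-16, 7),  |d|² = 305;  R = 7+3 = 10,  c = 305−10² = 205
v_rel = (-3, 0),  |v_rel|² = 9;  v_rel·d = (-3)·(-16) + (0)·(7) = 48
9·t² − 96·t + 205 = 0  ⇒  m = 48² − 9·205 = 459
m = 459 > 0,  v_rel·d = 48 > 0  ⇒  inside

inside=yes margin=459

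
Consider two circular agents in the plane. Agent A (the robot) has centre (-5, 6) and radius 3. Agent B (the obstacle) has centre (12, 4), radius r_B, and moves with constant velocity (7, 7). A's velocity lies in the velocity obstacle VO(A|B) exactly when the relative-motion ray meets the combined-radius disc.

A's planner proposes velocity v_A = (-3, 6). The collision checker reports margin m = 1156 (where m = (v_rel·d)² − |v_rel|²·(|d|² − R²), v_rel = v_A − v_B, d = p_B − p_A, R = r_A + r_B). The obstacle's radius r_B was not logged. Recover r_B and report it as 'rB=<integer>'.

m = 1156
d = (17, -2);  v_rel = (-10, -1),  |v_rel|² = 101
v_rel×d = (-10)·(-2) − (-1)·(17) = 37
since m = R²·101 − 37²:  R² = (1369 + 1156) / 101 = 25
R = √25 = 5  ⇒  r_B = 5 − 3 = 2

rB=2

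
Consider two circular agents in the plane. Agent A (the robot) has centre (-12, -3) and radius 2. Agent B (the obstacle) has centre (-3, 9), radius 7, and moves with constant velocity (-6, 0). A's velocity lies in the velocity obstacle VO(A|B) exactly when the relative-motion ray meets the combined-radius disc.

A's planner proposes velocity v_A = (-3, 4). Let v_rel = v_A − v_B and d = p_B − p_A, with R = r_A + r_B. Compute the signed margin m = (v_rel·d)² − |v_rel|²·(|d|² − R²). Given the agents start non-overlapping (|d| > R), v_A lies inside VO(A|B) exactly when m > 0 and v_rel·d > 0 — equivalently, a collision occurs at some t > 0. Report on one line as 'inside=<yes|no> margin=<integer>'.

d = (9, 12),  |d|² = 225;  R = 2+7 = 9,  c = 225−9² = 144
v_rel = (3, 4),  |v_rel|² = 25;  v_rel·d = (3)·(9) + (4)·(12) = 75
25·t² − 150·t + 144 = 0  ⇒  m = 75² − 25·144 = 2025
m = 2025 > 0,  v_rel·d = 75 > 0  ⇒  inside

inside=yes margin=2025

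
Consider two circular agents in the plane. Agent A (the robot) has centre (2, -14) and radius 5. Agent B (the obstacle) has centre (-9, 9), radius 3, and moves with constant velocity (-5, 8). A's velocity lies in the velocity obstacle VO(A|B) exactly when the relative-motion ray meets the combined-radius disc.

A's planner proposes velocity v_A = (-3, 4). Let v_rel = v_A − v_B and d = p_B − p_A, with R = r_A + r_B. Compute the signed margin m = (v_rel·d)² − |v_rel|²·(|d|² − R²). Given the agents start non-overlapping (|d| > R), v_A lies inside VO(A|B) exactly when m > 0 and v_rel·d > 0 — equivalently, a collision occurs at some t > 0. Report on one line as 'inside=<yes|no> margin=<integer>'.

d = (-11, 23),  |d|² = 650;  R = 5+3 = 8,  c = 650−8² = 586
v_rel = (2, -4),  |v_rel|² = 20;  v_rel·d = (2)·(-11) + (-4)·(23) = -114
20·t² + 228·t + 586 = 0  ⇒  m = (-114)² − 20·586 = 1276
m = 1276 > 0,  v_rel·d = -114 < 0  ⇒  outside

inside=no margin=1276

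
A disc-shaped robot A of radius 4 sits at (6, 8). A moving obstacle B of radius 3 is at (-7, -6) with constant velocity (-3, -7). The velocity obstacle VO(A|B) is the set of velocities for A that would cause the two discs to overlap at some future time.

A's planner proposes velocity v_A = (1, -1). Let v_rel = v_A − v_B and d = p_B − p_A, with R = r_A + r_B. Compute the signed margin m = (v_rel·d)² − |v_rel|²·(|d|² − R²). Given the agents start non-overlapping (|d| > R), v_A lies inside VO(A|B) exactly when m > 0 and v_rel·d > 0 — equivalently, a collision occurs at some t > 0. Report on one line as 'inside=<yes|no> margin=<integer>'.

d = (-13, -14),  |d|² = 365;  R = 4+3 = 7,  c = 365−7² = 316
v_rel = (4, 6),  |v_rel|² = 52;  v_rel·d = (4)·(-13) + (6)·(-14) = -136
52·t² + 272·t + 316 = 0  ⇒  m = (-136)² − 52·316 = 2064
m = 2064 > 0,  v_rel·d = -136 < 0  ⇒  outside

inside=no margin=2064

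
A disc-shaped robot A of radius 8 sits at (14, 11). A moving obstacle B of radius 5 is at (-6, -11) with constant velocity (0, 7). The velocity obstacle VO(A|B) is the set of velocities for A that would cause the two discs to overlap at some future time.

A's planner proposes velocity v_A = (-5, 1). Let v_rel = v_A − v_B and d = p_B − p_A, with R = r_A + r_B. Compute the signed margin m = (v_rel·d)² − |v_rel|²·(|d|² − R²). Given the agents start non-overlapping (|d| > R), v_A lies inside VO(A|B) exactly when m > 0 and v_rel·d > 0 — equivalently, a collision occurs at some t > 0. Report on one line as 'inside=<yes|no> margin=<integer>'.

d = (-20, -22),  |d|² = 884;  R = 8+5 = 13,  c = 884−13² = 715
v_rel = (-5, -6),  |v_rel|² = 61;  v_rel·d = (-5)·(-20) + (-6)·(-22) = 232
61·t² − 464·t + 715 = 0  ⇒  m = 232² − 61·715 = 10209
m = 10209 > 0,  v_rel·d = 232 > 0  ⇒  inside

inside=yes margin=10209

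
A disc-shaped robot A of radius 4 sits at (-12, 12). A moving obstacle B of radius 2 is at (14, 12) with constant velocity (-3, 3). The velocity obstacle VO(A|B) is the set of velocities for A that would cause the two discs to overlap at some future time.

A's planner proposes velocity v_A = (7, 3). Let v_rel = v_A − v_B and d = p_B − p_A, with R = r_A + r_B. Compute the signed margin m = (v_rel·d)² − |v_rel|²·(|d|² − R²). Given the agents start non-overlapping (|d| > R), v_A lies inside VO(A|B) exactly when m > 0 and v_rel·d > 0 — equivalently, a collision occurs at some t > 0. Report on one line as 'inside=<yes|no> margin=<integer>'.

d = (26, 0),  |d|² = 676;  R = 4+2 = 6,  c = 676−6² = 640
v_rel = (10, 0),  |v_rel|² = 100;  v_rel·d = (10)·(26) + (0)·(0) = 260
100·t² − 520·t + 640 = 0  ⇒  m = 260² − 100·640 = 3600
m = 3600 > 0,  v_rel·d = 260 > 0  ⇒  inside

inside=yes margin=3600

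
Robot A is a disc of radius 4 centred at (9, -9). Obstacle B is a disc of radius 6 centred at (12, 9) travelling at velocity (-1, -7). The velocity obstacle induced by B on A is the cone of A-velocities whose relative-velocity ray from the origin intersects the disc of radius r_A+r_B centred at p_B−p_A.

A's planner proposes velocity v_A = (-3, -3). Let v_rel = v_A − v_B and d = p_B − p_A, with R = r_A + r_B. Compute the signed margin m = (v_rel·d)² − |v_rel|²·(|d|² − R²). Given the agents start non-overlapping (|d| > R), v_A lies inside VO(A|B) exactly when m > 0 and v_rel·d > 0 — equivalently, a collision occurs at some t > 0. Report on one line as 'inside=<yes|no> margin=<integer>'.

d = (3, 18),  |d|² = 333;  R = 4+6 = 10,  c = 333−10² = 233
v_rel = (-2, 4),  |v_rel|² = 20;  v_rel·d = (-2)·(3) + (4)·(18) = 66
20·t² − 132·t + 233 = 0  ⇒  m = 66² − 20·233 = -304
m = -304 < 0,  v_rel·d = 66 > 0  ⇒  outside

inside=no margin=-304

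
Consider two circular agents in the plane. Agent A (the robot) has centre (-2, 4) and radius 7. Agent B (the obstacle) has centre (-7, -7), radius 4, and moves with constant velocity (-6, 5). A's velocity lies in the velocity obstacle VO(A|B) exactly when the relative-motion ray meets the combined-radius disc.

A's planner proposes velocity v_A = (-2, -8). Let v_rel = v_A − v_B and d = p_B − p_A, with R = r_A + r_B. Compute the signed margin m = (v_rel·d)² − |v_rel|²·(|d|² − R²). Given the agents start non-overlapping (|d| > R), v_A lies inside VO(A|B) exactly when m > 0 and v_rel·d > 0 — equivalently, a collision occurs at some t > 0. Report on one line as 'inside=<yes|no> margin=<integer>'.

d = (-5, -11),  |d|² = 146;  R = 7+4 = 11,  c = 146−11² = 25
v_rel = (4, -13),  |v_rel|² = 185;  v_rel·d = (4)·(-5) + (-13)·(-11) = 123
185·t² − 246·t + 25 = 0  ⇒  m = 123² − 185·25 = 10504
m = 10504 > 0,  v_rel·d = 123 > 0  ⇒  inside

inside=yes margin=10504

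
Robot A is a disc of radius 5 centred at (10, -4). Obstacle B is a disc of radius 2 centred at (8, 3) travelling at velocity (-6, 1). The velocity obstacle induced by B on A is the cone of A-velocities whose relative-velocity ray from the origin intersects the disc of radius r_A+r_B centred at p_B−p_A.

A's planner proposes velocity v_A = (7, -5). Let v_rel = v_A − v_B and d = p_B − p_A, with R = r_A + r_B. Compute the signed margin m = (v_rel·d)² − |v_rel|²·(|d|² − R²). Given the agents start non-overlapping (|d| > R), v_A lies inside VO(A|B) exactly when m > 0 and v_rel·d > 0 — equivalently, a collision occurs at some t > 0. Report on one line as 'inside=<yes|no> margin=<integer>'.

d = (-2, 7),  |d|² = 53;  R = 5+2 = 7,  c = 53−7² = 4
v_rel = (13, -6),  |v_rel|² = 205;  v_rel·d = (13)·(-2) + (-6)·(7) = -68
205·t² + 136·t + 4 = 0  ⇒  m = (-68)² − 205·4 = 3804
m = 3804 > 0,  v_rel·d = -68 < 0  ⇒  outside

inside=no margin=3804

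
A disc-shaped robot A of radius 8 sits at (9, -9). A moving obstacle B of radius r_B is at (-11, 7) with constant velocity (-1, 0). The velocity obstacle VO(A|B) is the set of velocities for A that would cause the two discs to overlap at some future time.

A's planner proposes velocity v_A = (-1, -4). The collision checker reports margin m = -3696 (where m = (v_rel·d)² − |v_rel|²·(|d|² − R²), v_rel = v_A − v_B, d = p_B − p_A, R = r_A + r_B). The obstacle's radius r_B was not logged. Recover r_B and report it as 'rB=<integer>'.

m = -3696
d = (-20, 16);  v_rel = (0, -4),  |v_rel|² = 16
v_rel×d = (0)·(16) − (-4)·(-20) = -80
since m = R²·16 − (-80)²:  R² = (6400 + -3696) / 16 = 169
R = √169 = 13  ⇒  r_B = 13 − 8 = 5

rB=5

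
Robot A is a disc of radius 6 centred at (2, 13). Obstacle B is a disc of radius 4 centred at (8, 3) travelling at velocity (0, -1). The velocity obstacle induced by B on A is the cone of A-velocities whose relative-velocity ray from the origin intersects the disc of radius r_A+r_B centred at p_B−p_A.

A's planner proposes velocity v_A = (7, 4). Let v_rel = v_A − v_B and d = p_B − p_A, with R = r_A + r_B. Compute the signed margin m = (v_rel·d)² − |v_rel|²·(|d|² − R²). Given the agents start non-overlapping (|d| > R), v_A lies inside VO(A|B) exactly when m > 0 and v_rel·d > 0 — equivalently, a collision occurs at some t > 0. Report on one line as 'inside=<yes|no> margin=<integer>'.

d = (6, -10),  |d|² = 136;  R = 6+4 = 10,  c = 136−10² = 36
v_rel = (7, 5),  |v_rel|² = 74;  v_rel·d = (7)·(6) + (5)·(-10) = -8
74·t² + 16·t + 36 = 0  ⇒  m = (-8)² − 74·36 = -2600
m = -2600 < 0,  v_rel·d = -8 < 0  ⇒  outside

inside=no margin=-2600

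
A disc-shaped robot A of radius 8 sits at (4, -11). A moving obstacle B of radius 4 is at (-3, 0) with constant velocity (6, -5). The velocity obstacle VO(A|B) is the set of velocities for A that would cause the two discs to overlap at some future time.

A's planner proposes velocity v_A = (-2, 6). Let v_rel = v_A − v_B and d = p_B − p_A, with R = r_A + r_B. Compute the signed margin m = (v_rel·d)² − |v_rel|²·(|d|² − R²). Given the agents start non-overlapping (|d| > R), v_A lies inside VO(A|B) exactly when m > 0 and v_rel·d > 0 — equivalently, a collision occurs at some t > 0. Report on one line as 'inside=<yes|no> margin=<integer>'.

d = (-7, 11),  |d|² = 170;  R = 8+4 = 12,  c = 170−12² = 26
v_rel = (-8, 11),  |v_rel|² = 185;  v_rel·d = (-8)·(-7) + (11)·(11) = 177
185·t² − 354·t + 26 = 0  ⇒  m = 177² − 185·26 = 26519
m = 26519 > 0,  v_rel·d = 177 > 0  ⇒  inside

inside=yes margin=26519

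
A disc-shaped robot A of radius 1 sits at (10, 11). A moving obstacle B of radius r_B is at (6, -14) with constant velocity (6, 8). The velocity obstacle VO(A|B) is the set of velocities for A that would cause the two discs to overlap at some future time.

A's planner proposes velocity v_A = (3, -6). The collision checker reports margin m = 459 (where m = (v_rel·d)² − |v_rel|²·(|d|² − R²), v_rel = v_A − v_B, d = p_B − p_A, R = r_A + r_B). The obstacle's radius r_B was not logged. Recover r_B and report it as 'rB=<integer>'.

m = 459
d = (-4, -25);  v_rel = (-3, -14),  |v_rel|² = 205
v_rel×d = (-3)·(-25) − (-14)·(-4) = 19
since m = R²·205 − 19²:  R² = (361 + 459) / 205 = 4
R = √4 = 2  ⇒  r_B = 2 − 1 = 1

rB=1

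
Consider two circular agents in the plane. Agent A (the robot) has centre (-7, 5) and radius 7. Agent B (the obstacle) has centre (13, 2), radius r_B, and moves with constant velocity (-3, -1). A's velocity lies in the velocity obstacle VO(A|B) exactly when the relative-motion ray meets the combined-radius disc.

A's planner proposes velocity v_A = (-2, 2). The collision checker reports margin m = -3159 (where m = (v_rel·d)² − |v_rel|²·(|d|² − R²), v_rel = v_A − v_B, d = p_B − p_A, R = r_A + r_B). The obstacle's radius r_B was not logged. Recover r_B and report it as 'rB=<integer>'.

m = -3159
d = (20, -3);  v_rel = (1, 3),  |v_rel|² = 10
v_rel×d = (1)·(-3) − (3)·(20) = -63
since m = R²·10 − (-63)²:  R² = (3969 + -3159) / 10 = 81
R = √81 = 9  ⇒  r_B = 9 − 7 = 2

rB=2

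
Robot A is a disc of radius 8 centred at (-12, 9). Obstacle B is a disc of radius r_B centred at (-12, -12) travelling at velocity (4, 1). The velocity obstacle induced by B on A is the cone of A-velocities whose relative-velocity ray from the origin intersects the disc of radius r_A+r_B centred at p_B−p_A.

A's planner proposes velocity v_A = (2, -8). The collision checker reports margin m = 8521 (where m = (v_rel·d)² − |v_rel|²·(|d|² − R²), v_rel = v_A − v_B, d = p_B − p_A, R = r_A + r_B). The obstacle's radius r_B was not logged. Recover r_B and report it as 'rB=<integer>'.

m = 8521
d = (0, -21);  v_rel = (-2, -9),  |v_rel|² = 85
v_rel×d = (-2)·(-21) − (-9)·(0) = 42
since m = R²·85 − 42²:  R² = (1764 + 8521) / 85 = 121
R = √121 = 11  ⇒  r_B = 11 − 8 = 3

rB=3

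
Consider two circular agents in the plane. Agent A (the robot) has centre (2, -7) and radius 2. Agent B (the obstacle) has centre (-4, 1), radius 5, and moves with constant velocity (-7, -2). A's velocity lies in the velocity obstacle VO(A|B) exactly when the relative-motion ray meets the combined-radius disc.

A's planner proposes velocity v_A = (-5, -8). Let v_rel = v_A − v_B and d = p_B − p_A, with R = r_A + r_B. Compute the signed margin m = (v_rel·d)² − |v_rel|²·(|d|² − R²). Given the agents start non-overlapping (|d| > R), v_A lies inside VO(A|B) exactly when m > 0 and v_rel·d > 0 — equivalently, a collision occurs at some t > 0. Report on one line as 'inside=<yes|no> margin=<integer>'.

d = (-6, 8),  |d|² = 100;  R = 2+5 = 7,  c = 100−7² = 51
v_rel = (2, -6),  |v_rel|² = 40;  v_rel·d = (2)·(-6) + (-6)·(8) = -60
40·t² + 120·t + 51 = 0  ⇒  m = (-60)² − 40·51 = 1560
m = 1560 > 0,  v_rel·d = -60 < 0  ⇒  outside

inside=no margin=1560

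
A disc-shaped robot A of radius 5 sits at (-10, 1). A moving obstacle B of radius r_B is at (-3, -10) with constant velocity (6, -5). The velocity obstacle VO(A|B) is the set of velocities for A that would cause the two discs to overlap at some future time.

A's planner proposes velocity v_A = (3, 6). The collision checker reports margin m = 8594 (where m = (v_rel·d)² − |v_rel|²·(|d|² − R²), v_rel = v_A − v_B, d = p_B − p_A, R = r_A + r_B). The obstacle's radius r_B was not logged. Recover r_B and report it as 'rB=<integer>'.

m = 8594
d = (7, -11);  v_rel = (-3, 11),  |v_rel|² = 130
v_rel×d = (-3)·(-11) − (11)·(7) = -44
since m = R²·130 − (-44)²:  R² = (1936 + 8594) / 130 = 81
R = √81 = 9  ⇒  r_B = 9 − 5 = 4

rB=4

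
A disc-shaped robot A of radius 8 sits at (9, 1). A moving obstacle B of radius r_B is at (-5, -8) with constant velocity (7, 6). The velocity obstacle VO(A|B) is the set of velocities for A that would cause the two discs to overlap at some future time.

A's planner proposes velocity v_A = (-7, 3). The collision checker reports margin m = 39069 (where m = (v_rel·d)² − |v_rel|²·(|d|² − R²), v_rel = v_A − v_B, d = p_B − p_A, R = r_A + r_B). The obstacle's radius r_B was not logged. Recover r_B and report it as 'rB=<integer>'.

m = 39069
d = (-14, -9);  v_rel = (-14, -3),  |v_rel|² = 205
v_rel×d = (-14)·(-9) − (-3)·(-14) = 84
since m = R²·205 − 84²:  R² = (7056 + 39069) / 205 = 225
R = √225 = 15  ⇒  r_B = 15 − 8 = 7

rB=7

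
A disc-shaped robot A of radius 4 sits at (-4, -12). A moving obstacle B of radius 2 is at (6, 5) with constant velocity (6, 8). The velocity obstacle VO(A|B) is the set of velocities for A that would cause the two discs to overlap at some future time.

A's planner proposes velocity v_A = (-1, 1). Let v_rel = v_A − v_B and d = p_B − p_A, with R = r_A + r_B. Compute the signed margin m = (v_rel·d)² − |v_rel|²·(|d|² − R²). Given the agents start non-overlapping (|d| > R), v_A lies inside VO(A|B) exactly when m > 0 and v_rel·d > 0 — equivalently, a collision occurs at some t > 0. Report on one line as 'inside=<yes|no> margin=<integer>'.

d = (10, 17),  |d|² = 389;  R = 4+2 = 6,  c = 389−6² = 353
v_rel = (-7, -7),  |v_rel|² = 98;  v_rel·d = (-7)·(10) + (-7)·(17) = -189
98·t² + 378·t + 353 = 0  ⇒  m = (-189)² − 98·353 = 1127
m = 1127 > 0,  v_rel·d = -189 < 0  ⇒  outside

inside=no margin=1127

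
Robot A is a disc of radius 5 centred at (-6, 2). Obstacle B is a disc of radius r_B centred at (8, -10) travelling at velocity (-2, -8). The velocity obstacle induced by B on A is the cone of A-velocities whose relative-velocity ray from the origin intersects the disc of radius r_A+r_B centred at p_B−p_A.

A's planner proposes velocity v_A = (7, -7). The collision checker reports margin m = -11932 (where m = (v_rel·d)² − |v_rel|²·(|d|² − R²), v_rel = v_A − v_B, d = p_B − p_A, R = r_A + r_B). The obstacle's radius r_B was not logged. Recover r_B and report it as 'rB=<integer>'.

m = -11932
d = (14, -12);  v_rel = (9, 1),  |v_rel|² = 82
v_rel×d = (9)·(-12) − (1)·(14) = -122
since m = R²·82 − (-122)²:  R² = (14884 + -11932) / 82 = 36
R = √36 = 6  ⇒  r_B = 6 − 5 = 1

rB=1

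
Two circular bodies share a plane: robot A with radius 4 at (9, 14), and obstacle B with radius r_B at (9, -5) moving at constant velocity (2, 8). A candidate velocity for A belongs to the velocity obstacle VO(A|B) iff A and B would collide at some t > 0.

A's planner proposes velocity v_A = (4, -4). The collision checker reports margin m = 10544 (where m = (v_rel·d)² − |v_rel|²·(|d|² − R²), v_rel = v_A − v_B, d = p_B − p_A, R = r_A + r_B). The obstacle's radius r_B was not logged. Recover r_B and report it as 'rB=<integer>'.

m = 10544
d = (0, -19);  v_rel = (2, -12),  |v_rel|² = 148
v_rel×d = (2)·(-19) − (-12)·(0) = -38
since m = R²·148 − (-38)²:  R² = (1444 + 10544) / 148 = 81
R = √81 = 9  ⇒  r_B = 9 − 4 = 5

rB=5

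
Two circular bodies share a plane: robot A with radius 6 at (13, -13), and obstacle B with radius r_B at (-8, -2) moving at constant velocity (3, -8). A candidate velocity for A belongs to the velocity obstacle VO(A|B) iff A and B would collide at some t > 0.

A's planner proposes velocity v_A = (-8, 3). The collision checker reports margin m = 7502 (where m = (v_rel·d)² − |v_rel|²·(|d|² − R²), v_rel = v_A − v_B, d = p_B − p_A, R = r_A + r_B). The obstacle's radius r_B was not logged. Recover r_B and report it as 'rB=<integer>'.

m = 7502
d = (-21, 11);  v_rel = (-11, 11),  |v_rel|² = 242
v_rel×d = (-11)·(11) − (11)·(-21) = 110
since m = R²·242 − 110²:  R² = (12100 + 7502) / 242 = 81
R = √81 = 9  ⇒  r_B = 9 − 6 = 3

rB=3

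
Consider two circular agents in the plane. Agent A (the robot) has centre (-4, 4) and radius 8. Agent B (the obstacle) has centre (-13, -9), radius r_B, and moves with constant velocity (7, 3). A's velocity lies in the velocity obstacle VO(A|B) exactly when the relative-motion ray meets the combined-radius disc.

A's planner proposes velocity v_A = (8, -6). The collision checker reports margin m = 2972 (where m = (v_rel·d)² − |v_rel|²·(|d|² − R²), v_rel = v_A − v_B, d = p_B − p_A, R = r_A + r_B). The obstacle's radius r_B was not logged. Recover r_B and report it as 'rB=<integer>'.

m = 2972
d = (-9, -13);  v_rel = (1, -9),  |v_rel|² = 82
v_rel×d = (1)·(-13) − (-9)·(-9) = -94
since m = R²·82 − (-94)²:  R² = (8836 + 2972) / 82 = 144
R = √144 = 12  ⇒  r_B = 12 − 8 = 4

rB=4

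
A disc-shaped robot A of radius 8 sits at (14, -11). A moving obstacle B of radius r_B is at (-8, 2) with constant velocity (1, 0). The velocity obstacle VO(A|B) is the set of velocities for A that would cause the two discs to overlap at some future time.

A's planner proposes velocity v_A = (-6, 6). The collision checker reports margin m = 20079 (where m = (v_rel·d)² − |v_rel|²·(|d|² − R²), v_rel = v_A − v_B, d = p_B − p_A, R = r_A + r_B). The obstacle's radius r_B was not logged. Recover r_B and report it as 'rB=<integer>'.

m = 20079
d = (-22, 13);  v_rel = (-7, 6),  |v_rel|² = 85
v_rel×d = (-7)·(13) − (6)·(-22) = 41
since m = R²·85 − 41²:  R² = (1681 + 20079) / 85 = 256
R = √256 = 16  ⇒  r_B = 16 − 8 = 8

rB=8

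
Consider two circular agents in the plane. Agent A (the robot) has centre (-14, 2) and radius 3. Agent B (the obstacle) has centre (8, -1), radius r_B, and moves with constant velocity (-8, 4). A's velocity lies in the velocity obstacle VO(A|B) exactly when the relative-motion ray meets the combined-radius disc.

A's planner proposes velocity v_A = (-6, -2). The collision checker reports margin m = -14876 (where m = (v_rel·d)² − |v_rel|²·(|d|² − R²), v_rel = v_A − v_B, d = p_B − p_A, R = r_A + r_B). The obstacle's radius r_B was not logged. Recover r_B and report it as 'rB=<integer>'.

m = -14876
d = (22, -3);  v_rel = (2, -6),  |v_rel|² = 40
v_rel×d = (2)·(-3) − (-6)·(22) = 126
since m = R²·40 − 126²:  R² = (15876 + -14876) / 40 = 25
R = √25 = 5  ⇒  r_B = 5 − 3 = 2

rB=2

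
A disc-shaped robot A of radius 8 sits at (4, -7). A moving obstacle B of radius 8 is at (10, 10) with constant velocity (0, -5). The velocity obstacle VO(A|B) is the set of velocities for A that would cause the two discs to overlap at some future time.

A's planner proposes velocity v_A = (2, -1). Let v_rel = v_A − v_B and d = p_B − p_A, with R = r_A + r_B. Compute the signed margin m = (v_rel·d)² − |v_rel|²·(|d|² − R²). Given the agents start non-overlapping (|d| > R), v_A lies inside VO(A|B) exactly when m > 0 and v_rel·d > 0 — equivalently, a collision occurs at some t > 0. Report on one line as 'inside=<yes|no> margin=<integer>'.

d = (6, 17),  |d|² = 325;  R = 8+8 = 16,  c = 325−16² = 69
v_rel = (2, 4),  |v_rel|² = 20;  v_rel·d = (2)·(6) + (4)·(17) = 80
20·t² − 160·t + 69 = 0  ⇒  m = 80² − 20·69 = 5020
m = 5020 > 0,  v_rel·d = 80 > 0  ⇒  inside

inside=yes margin=5020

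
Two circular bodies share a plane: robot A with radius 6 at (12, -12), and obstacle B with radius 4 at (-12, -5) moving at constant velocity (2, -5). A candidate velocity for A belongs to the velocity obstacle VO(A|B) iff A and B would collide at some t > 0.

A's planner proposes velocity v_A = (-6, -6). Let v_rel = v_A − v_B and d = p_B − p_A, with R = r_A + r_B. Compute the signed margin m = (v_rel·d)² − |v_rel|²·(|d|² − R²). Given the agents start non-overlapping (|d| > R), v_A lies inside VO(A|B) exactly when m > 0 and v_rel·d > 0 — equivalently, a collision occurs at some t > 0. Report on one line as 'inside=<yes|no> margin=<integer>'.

d = (-24, 7),  |d|² = 625;  R = 6+4 = 10,  c = 625−10² = 525
v_rel = (-8, -1),  |v_rel|² = 65;  v_rel·d = (-8)·(-24) + (-1)·(7) = 185
65·t² − 370·t + 525 = 0  ⇒  m = 185² − 65·525 = 100
m = 100 > 0,  v_rel·d = 185 > 0  ⇒  inside

inside=yes margin=100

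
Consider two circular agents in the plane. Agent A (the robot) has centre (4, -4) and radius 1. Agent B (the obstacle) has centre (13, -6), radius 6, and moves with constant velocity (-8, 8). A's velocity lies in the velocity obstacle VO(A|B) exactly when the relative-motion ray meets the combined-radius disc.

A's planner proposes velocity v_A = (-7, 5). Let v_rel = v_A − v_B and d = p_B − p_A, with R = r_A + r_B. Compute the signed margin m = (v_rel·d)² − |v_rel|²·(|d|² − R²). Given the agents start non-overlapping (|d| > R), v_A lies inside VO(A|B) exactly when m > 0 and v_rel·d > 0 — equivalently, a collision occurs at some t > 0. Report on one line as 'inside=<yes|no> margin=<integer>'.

d = (9, -2),  |d|² = 85;  R = 1+6 = 7,  c = 85−7² = 36
v_rel = (1, -3),  |v_rel|² = 10;  v_rel·d = (1)·(9) + (-3)·(-2) = 15
10·t² − 30·t + 36 = 0  ⇒  m = 15² − 10·36 = -135
m = -135 < 0,  v_rel·d = 15 > 0  ⇒  outside

inside=no margin=-135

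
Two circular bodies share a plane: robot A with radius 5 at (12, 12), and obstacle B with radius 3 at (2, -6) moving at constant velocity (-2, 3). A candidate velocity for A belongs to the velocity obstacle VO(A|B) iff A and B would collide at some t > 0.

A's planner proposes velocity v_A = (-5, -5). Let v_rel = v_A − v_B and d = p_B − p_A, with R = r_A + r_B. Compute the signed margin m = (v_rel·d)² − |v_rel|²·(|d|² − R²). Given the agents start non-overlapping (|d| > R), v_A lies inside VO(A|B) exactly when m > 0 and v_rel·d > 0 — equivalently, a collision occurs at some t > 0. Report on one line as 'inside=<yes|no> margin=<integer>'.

d = (-10, -18),  |d|² = 424;  R = 5+3 = 8,  c = 424−8² = 360
v_rel = (-3, -8),  |v_rel|² = 73;  v_rel·d = (-3)·(-10) + (-8)·(-18) = 174
73·t² − 348·t + 360 = 0  ⇒  m = 174² − 73·360 = 3996
m = 3996 > 0,  v_rel·d = 174 > 0  ⇒  inside

inside=yes margin=3996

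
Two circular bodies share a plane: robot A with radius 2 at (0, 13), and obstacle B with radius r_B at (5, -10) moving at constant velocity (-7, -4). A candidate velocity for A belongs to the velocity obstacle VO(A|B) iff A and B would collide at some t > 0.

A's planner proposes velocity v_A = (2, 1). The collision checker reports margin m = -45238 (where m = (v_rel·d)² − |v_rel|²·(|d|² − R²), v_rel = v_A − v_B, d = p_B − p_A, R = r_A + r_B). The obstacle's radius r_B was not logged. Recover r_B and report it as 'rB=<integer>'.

m = -45238
d = (5, -23);  v_rel = (9, 5),  |v_rel|² = 106
v_rel×d = (9)·(-23) − (5)·(5) = -232
since m = R²·106 − (-232)²:  R² = (53824 + -45238) / 106 = 81
R = √81 = 9  ⇒  r_B = 9 − 2 = 7

rB=7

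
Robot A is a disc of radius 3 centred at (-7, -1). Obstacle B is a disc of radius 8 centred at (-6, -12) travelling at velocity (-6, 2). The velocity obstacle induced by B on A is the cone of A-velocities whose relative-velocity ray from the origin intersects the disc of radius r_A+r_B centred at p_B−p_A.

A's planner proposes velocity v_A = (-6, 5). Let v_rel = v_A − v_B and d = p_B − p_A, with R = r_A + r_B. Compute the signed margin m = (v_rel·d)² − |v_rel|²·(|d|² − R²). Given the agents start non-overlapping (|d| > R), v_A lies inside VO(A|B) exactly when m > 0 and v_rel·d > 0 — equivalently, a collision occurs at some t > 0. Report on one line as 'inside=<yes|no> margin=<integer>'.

d = (1, -11),  |d|² = 122;  R = 3+8 = 11,  c = 122−11² = 1
v_rel = (0, 3),  |v_rel|² = 9;  v_rel·d = (0)·(1) + (3)·(-11) = -33
9·t² + 66·t + 1 = 0  ⇒  m = (-33)² − 9·1 = 1080
m = 1080 > 0,  v_rel·d = -33 < 0  ⇒  outside

inside=no margin=1080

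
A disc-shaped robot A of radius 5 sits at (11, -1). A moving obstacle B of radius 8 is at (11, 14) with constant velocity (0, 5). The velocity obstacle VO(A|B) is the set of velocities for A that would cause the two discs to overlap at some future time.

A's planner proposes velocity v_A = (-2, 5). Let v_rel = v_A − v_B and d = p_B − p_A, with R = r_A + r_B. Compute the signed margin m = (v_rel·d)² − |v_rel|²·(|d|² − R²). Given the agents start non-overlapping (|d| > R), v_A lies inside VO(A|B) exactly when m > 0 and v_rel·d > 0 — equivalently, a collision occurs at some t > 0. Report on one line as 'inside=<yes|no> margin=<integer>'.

d = (0, 15),  |d|² = 225;  R = 5+8 = 13,  c = 225−13² = 56
v_rel = (-2, 0),  |v_rel|² = 4;  v_rel·d = (-2)·(0) + (0)·(15) = 0
4·t² − 0·t + 56 = 0  ⇒  m = 0² − 4·56 = -224
m = -224 < 0,  v_rel·d = 0 = 0  ⇒  outside

inside=no margin=-224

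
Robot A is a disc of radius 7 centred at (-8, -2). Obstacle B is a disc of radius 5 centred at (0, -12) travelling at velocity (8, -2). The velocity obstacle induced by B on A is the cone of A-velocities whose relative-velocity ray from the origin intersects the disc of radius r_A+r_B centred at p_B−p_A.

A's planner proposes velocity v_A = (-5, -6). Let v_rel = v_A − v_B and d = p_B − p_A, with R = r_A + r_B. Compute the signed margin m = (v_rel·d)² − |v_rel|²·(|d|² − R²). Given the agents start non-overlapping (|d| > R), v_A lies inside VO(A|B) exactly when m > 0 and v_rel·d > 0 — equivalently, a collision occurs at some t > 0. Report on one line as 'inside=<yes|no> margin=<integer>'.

d = (8, -10),  |d|² = 164;  R = 7+5 = 12,  c = 164−12² = 20
v_rel = (-13, -4),  |v_rel|² = 185;  v_rel·d = (-13)·(8) + (-4)·(-10) = -64
185·t² + 128·t + 20 = 0  ⇒  m = (-64)² − 185·20 = 396
m = 396 > 0,  v_rel·d = -64 < 0  ⇒  outside

inside=no margin=396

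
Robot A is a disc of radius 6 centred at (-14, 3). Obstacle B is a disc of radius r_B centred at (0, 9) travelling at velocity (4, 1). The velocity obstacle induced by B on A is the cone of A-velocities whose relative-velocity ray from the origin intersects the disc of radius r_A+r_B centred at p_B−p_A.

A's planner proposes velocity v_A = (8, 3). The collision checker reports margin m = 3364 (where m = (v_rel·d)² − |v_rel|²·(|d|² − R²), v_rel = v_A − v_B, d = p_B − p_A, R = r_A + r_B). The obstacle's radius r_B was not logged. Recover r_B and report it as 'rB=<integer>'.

m = 3364
d = (14, 6);  v_rel = (4, 2),  |v_rel|² = 20
v_rel×d = (4)·(6) − (2)·(14) = -4
since m = R²·20 − (-4)²:  R² = (16 + 3364) / 20 = 169
R = √169 = 13  ⇒  r_B = 13 − 6 = 7

rB=7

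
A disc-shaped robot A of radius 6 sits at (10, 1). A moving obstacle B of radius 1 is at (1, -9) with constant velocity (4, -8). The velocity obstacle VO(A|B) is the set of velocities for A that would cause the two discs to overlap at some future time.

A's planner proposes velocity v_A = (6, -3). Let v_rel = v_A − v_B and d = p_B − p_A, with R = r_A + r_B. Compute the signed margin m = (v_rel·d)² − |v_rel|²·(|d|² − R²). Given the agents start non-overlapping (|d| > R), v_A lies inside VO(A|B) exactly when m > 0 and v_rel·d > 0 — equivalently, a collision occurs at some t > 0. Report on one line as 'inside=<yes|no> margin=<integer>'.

d = (-9, -10),  |d|² = 181;  R = 6+1 = 7,  c = 181−7² = 132
v_rel = (2, 5),  |v_rel|² = 29;  v_rel·d = (2)·(-9) + (5)·(-10) = -68
29·t² + 136·t + 132 = 0  ⇒  m = (-68)² − 29·132 = 796
m = 796 > 0,  v_rel·d = -68 < 0  ⇒  outside

inside=no margin=796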